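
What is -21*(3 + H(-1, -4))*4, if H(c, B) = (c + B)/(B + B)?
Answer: -609/2 ≈ -304.50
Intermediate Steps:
H(c, B) = (B + c)/(2*B) (H(c, B) = (B + c)/((2*B)) = (B + c)*(1/(2*B)) = (B + c)/(2*B))
-21*(3 + H(-1, -4))*4 = -21*(3 + (1/2)*(-4 - 1)/(-4))*4 = -21*(3 + (1/2)*(-1/4)*(-5))*4 = -21*(3 + 5/8)*4 = -609*4/8 = -21*29/2 = -609/2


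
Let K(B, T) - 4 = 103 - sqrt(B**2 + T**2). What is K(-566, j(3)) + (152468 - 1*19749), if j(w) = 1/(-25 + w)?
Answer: 132826 - sqrt(155052305)/22 ≈ 1.3226e+5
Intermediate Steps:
K(B, T) = 107 - sqrt(B**2 + T**2) (K(B, T) = 4 + (103 - sqrt(B**2 + T**2)) = 107 - sqrt(B**2 + T**2))
K(-566, j(3)) + (152468 - 1*19749) = (107 - sqrt((-566)**2 + (1/(-25 + 3))**2)) + (152468 - 1*19749) = (107 - sqrt(320356 + (1/(-22))**2)) + (152468 - 19749) = (107 - sqrt(320356 + (-1/22)**2)) + 132719 = (107 - sqrt(320356 + 1/484)) + 132719 = (107 - sqrt(155052305/484)) + 132719 = (107 - sqrt(155052305)/22) + 132719 = 132826 - sqrt(155052305)/22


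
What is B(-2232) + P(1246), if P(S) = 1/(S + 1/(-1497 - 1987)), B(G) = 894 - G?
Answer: 13570166422/4341063 ≈ 3126.0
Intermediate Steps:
P(S) = 1/(-1/3484 + S) (P(S) = 1/(S + 1/(-3484)) = 1/(S - 1/3484) = 1/(-1/3484 + S))
B(-2232) + P(1246) = (894 - 1*(-2232)) + 3484/(-1 + 3484*1246) = (894 + 2232) + 3484/(-1 + 4341064) = 3126 + 3484/4341063 = 13570166422/4341063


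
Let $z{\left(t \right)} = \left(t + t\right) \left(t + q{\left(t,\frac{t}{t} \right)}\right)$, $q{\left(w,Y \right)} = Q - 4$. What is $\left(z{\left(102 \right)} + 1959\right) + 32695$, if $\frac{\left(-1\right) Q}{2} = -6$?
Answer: $57094$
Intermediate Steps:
$Q = 12$ ($Q = \left(-2\right) \left(-6\right) = 12$)
$q{\left(w,Y \right)} = 8$ ($q{\left(w,Y \right)} = 12 - 4 = 8$)
$z{\left(t \right)} = 2 t \left(8 + t\right)$ ($z{\left(t \right)} = \left(t + t\right) \left(t + 8\right) = 2 t \left(8 + t\right)$)
$\left(z{\left(102 \right)} + 1959\right) + 32695 = \left(2 \cdot 102 \left(8 + 102\right) + 1959\right) + 32695 = \left(2 \cdot 102 \cdot 110 + 1959\right) + 32695 = \left(22440 + 1959\right) + 32695 = 24399 + 32695 = 57094$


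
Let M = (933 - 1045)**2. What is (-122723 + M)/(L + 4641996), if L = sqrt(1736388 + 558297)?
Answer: -170483492428/7182708189777 + 110179*sqrt(254965)/7182708189777 ≈ -0.023728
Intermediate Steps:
L = 3*sqrt(254965) (L = sqrt(2294685) = 3*sqrt(254965) ≈ 1514.8)
M = 12544 (M = (-112)**2 = 12544)
(-122723 + M)/(L + 4641996) = (-122723 + 12544)/(3*sqrt(254965) + 4641996) = -110179/(4641996 + 3*sqrt(254965))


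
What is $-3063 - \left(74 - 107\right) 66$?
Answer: $-885$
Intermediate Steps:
$-3063 - \left(74 - 107\right) 66 = -3063 - \left(-33\right) 66 = -3063 - -2178 = -3063 + 2178 = -885$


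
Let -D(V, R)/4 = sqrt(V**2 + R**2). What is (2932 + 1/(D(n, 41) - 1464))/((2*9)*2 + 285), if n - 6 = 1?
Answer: 775373081/84889092 + sqrt(1730)/169778184 ≈ 9.1340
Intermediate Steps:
n = 7 (n = 6 + 1 = 7)
D(V, R) = -4*sqrt(R**2 + V**2) (D(V, R) = -4*sqrt(V**2 + R**2) = -4*sqrt(R**2 + V**2))
(2932 + 1/(D(n, 41) - 1464))/((2*9)*2 + 285) = (2932 + 1/(-4*sqrt(41**2 + 7**2) - 1464))/((2*9)*2 + 285) = (2932 + 1/(-4*sqrt(1681 + 49) - 1464))/(18*2 + 285) = (2932 + 1/(-4*sqrt(1730) - 1464))/(36 + 285) = (2932 + 1/(-1464 - 4*sqrt(1730)))/321 = (2932 + 1/(-1464 - 4*sqrt(1730)))*(1/321) = 2932/321 + 1/(321*(-1464 - 4*sqrt(1730)))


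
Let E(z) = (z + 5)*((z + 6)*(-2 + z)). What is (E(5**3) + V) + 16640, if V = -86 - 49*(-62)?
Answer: 2114282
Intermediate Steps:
V = 2952 (V = -86 + 3038 = 2952)
E(z) = (-2 + z)*(5 + z)*(6 + z) (E(z) = (5 + z)*((6 + z)*(-2 + z)) = (5 + z)*((-2 + z)*(6 + z)) = (-2 + z)*(5 + z)*(6 + z))
(E(5**3) + V) + 16640 = ((-60 + (5**3)**3 + 8*5**3 + 9*(5**3)**2) + 2952) + 16640 = ((-60 + 125**3 + 8*125 + 9*125**2) + 2952) + 16640 = ((-60 + 1953125 + 1000 + 9*15625) + 2952) + 16640 = ((-60 + 1953125 + 1000 + 140625) + 2952) + 16640 = (2094690 + 2952) + 16640 = 2097642 + 16640 = 2114282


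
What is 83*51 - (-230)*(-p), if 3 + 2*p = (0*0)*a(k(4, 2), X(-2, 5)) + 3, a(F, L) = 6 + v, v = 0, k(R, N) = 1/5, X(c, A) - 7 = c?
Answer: 4233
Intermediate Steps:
X(c, A) = 7 + c
k(R, N) = ⅕
a(F, L) = 6 (a(F, L) = 6 + 0 = 6)
p = 0 (p = -3/2 + ((0*0)*6 + 3)/2 = -3/2 + (0*6 + 3)/2 = -3/2 + (0 + 3)/2 = -3/2 + (½)*3 = -3/2 + 3/2 = 0)
83*51 - (-230)*(-p) = 83*51 - (-230)*(-1*0) = 4233 - (-230)*0 = 4233 - 1*0 = 4233 + 0 = 4233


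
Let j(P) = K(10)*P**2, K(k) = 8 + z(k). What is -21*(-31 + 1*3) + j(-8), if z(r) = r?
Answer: 1740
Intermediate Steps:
K(k) = 8 + k
j(P) = 18*P**2 (j(P) = (8 + 10)*P**2 = 18*P**2)
-21*(-31 + 1*3) + j(-8) = -21*(-31 + 1*3) + 18*(-8)**2 = -21*(-31 + 3) + 18*64 = -21*(-28) + 1152 = 588 + 1152 = 1740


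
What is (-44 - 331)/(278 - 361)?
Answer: 375/83 ≈ 4.5181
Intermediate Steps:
(-44 - 331)/(278 - 361) = -375/(-83) = -375*(-1/83) = 375/83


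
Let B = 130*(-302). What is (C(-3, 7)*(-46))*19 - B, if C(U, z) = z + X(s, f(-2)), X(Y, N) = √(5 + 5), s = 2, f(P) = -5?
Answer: 33142 - 874*√10 ≈ 30378.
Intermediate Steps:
X(Y, N) = √10
C(U, z) = z + √10
B = -39260
(C(-3, 7)*(-46))*19 - B = ((7 + √10)*(-46))*19 - 1*(-39260) = (-322 - 46*√10)*19 + 39260 = (-6118 - 874*√10) + 39260 = 33142 - 874*√10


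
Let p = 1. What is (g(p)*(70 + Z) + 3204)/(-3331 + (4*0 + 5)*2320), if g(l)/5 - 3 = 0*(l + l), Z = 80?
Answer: 5454/8269 ≈ 0.65957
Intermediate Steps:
g(l) = 15 (g(l) = 15 + 5*(0*(l + l)) = 15 + 5*(0*(2*l)) = 15 + 5*0 = 15 + 0 = 15)
(g(p)*(70 + Z) + 3204)/(-3331 + (4*0 + 5)*2320) = (15*(70 + 80) + 3204)/(-3331 + (4*0 + 5)*2320) = (15*150 + 3204)/(-3331 + (0 + 5)*2320) = (2250 + 3204)/(-3331 + 5*2320) = 5454/(-3331 + 11600) = 5454/8269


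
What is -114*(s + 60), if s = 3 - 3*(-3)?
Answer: -8208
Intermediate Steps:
s = 12 (s = 3 + 9 = 12)
-114*(s + 60) = -114*(12 + 60) = -114*72 = -8208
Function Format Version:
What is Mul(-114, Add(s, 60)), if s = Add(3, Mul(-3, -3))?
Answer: -8208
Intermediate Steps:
s = 12 (s = Add(3, 9) = 12)
Mul(-114, Add(s, 60)) = Mul(-114, Add(12, 60)) = Mul(-114, 72) = -8208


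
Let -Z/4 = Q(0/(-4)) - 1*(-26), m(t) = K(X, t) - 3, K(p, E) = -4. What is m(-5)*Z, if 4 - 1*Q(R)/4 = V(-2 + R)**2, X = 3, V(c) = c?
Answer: 728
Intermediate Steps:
Q(R) = 16 - 4*(-2 + R)**2
m(t) = -7 (m(t) = -4 - 3 = -7)
Z = -104 (Z = -4*(4*(0/(-4))*(4 - 0/(-4)) - 1*(-26)) = -4*(4*(0*(-1/4))*(4 - 0*(-1)/4) + 26) = -4*(4*0*(4 - 1*0) + 26) = -4*(4*0*(4 + 0) + 26) = -4*(4*0*4 + 26) = -4*(0 + 26) = -4*26 = -104)
m(-5)*Z = -7*(-104) = 728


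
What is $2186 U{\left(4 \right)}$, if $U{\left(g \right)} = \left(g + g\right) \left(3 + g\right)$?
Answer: $122416$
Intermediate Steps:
$U{\left(g \right)} = 2 g \left(3 + g\right)$
$2186 U{\left(4 \right)} = 2186 \cdot 2 \cdot 4 \left(3 + 4\right) = 2186 \cdot 2 \cdot 4 \cdot 7 = 2186 \cdot 56 = 122416$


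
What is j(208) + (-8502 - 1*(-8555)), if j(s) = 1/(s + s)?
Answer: 22049/416 ≈ 53.002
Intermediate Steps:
j(s) = 1/(2*s)
j(208) + (-8502 - 1*(-8555)) = (½)/208 + (-8502 - 1*(-8555)) = (½)*(1/208) + (-8502 + 8555) = 1/416 + 53 = 22049/416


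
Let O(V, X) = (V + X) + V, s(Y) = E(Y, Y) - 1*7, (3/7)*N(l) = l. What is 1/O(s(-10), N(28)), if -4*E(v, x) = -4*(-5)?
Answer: 3/124 ≈ 0.024194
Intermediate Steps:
N(l) = 7*l/3
E(v, x) = -5 (E(v, x) = -(-1)*(-5) = -¼*20 = -5)
s(Y) = -12 (s(Y) = -5 - 1*7 = -5 - 7 = -12)
O(V, X) = X + 2*V
1/O(s(-10), N(28)) = 1/((7/3)*28 + 2*(-12)) = 1/(196/3 - 24) = 1/(124/3) = 3/124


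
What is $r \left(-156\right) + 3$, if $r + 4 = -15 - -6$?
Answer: $2031$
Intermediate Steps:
$r = -13$ ($r = -4 - 9 = -13$)
$r \left(-156\right) + 3 = \left(-13\right) \left(-156\right) + 3 = 2028 + 3 = 2031$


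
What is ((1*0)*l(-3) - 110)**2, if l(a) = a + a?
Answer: 12100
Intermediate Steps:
l(a) = 2*a
((1*0)*l(-3) - 110)**2 = ((1*0)*(2*(-3)) - 110)**2 = (0*(-6) - 110)**2 = (0 - 110)**2 = (-110)**2 = 12100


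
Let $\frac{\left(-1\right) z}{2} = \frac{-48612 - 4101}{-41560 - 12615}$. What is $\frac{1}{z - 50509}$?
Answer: $- \frac{54175}{2736430501} \approx -1.9798 \cdot 10^{-5}$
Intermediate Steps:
$z = - \frac{105426}{54175}$ ($z = - 2 \frac{-48612 - 4101}{-41560 - 12615} = - 2 \left(- \frac{52713}{-54175}\right) = - 2 \left(\left(-52713\right) \left(- \frac{1}{54175}\right)\right) = \left(-2\right) \frac{52713}{54175} = - \frac{105426}{54175} \approx -1.946$)
$\frac{1}{z - 50509} = \frac{1}{- \frac{105426}{54175} - 50509} = \frac{1}{- \frac{2736430501}{54175}} = - \frac{54175}{2736430501}$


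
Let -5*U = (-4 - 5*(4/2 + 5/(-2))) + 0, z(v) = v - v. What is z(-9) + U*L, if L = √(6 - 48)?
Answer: 3*I*√42/10 ≈ 1.9442*I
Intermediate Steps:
z(v) = 0
L = I*√42 (L = √(-42) = I*√42 ≈ 6.4807*I)
U = 3/10 (U = -((-4 - 5*(4/2 + 5/(-2))) + 0)/5 = -((-4 - 5*(4*(½) + 5*(-½))) + 0)/5 = -((-4 - 5*(2 - 5/2)) + 0)/5 = -((-4 - 5*(-½)) + 0)/5 = -((-4 + 5/2) + 0)/5 = -(-3/2 + 0)/5 = -⅕*(-3/2) = 3/10 ≈ 0.30000)
z(-9) + U*L = 0 + 3*(I*√42)/10 = 0 + 3*I*√42/10 = 3*I*√42/10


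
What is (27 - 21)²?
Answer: 36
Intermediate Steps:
(27 - 21)² = 6² = 36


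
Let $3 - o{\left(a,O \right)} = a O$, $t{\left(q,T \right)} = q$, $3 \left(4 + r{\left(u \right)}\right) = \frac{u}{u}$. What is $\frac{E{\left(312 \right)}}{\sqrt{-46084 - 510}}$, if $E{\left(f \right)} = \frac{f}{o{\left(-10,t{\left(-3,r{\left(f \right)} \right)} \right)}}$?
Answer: $\frac{52 i \sqrt{46594}}{209673} \approx 0.053534 i$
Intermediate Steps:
$r{\left(u \right)} = - \frac{11}{3}$ ($r{\left(u \right)} = -4 + \frac{u \frac{1}{u}}{3} = -4 + \frac{1}{3} \cdot 1 = -4 + \frac{1}{3} = - \frac{11}{3}$)
$o{\left(a,O \right)} = 3 - O a$ ($o{\left(a,O \right)} = 3 - a O = 3 - O a$)
$E{\left(f \right)} = - \frac{f}{27}$ ($E{\left(f \right)} = \frac{f}{3 - \left(-3\right) \left(-10\right)} = \frac{f}{3 - 30} = \frac{f}{-27} = f \left(- \frac{1}{27}\right) = - \frac{f}{27}$)
$\frac{E{\left(312 \right)}}{\sqrt{-46084 - 510}} = \frac{\left(- \frac{1}{27}\right) 312}{\sqrt{-46084 - 510}} = - \frac{104}{9 \sqrt{-46594}} = - \frac{104}{9 i \sqrt{46594}} = - \frac{104 \left(- \frac{i \sqrt{46594}}{46594}\right)}{9} = \frac{52 i \sqrt{46594}}{209673}$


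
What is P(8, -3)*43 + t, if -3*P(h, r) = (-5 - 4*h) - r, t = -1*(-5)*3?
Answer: 1507/3 ≈ 502.33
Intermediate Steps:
t = 15 (t = 5*3 = 15)
P(h, r) = 5/3 + r/3 + 4*h/3 (P(h, r) = -((-5 - 4*h) - r)/3 = -(-5 - r - 4*h)/3 = 5/3 + r/3 + 4*h/3)
P(8, -3)*43 + t = (5/3 + (⅓)*(-3) + (4/3)*8)*43 + 15 = (5/3 - 1 + 32/3)*43 + 15 = (34/3)*43 + 15 = 1462/3 + 15 = 1507/3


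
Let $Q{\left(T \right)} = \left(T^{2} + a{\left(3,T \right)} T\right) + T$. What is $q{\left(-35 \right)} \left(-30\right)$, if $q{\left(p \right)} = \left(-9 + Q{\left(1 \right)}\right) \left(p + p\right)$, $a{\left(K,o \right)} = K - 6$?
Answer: $-21000$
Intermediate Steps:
$a{\left(K,o \right)} = -6 + K$ ($a{\left(K,o \right)} = K - 6 = -6 + K$)
$Q{\left(T \right)} = T^{2} - 2 T$ ($Q{\left(T \right)} = \left(T^{2} + \left(-6 + 3\right) T\right) + T = \left(T^{2} - 3 T\right) + T = T^{2} - 2 T$)
$q{\left(p \right)} = - 20 p$ ($q{\left(p \right)} = \left(-9 + 1 \left(-2 + 1\right)\right) \left(p + p\right) = \left(-9 + 1 \left(-1\right)\right) 2 p = \left(-9 - 1\right) 2 p = - 10 \cdot 2 p = - 20 p$)
$q{\left(-35 \right)} \left(-30\right) = \left(-20\right) \left(-35\right) \left(-30\right) = 700 \left(-30\right) = -21000$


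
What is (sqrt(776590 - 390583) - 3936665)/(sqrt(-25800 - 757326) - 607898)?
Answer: (3936665 - sqrt(386007))/(607898 - 3*I*sqrt(87014)) ≈ 6.4748 + 0.0094257*I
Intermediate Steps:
(sqrt(776590 - 390583) - 3936665)/(sqrt(-25800 - 757326) - 607898) = (sqrt(386007) - 3936665)/(sqrt(-783126) - 607898) = (-3936665 + sqrt(386007))/(3*I*sqrt(87014) - 607898) = (-3936665 + sqrt(386007))/(-607898 + 3*I*sqrt(87014))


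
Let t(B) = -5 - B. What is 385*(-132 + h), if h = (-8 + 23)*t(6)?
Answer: -114345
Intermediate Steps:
h = -165 (h = (-8 + 23)*(-5 - 1*6) = 15*(-5 - 6) = 15*(-11) = -165)
385*(-132 + h) = 385*(-132 - 165) = 385*(-297) = -114345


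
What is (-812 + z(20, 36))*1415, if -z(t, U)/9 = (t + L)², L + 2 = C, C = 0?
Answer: -5275120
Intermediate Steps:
L = -2 (L = -2 + 0 = -2)
z(t, U) = -9*(-2 + t)² (z(t, U) = -9*(t - 2)² = -9*(-2 + t)²)
(-812 + z(20, 36))*1415 = (-812 - 9*(-2 + 20)²)*1415 = (-812 - 9*18²)*1415 = (-812 - 9*324)*1415 = (-812 - 2916)*1415 = -3728*1415 = -5275120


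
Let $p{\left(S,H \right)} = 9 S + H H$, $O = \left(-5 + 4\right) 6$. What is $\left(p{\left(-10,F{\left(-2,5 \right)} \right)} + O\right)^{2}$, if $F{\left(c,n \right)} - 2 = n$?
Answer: $2209$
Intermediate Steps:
$F{\left(c,n \right)} = 2 + n$
$O = -6$ ($O = \left(-1\right) 6 = -6$)
$p{\left(S,H \right)} = H^{2} + 9 S$ ($p{\left(S,H \right)} = 9 S + H^{2} = H^{2} + 9 S$)
$\left(p{\left(-10,F{\left(-2,5 \right)} \right)} + O\right)^{2} = \left(\left(\left(2 + 5\right)^{2} + 9 \left(-10\right)\right) - 6\right)^{2} = \left(\left(7^{2} - 90\right) - 6\right)^{2} = \left(\left(49 - 90\right) - 6\right)^{2} = \left(-41 - 6\right)^{2} = \left(-47\right)^{2} = 2209$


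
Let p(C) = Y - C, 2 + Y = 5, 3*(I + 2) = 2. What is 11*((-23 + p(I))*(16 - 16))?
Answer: 0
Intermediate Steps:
I = -4/3 (I = -2 + (⅓)*2 = -2 + ⅔ = -4/3 ≈ -1.3333)
Y = 3 (Y = -2 + 5 = 3)
p(C) = 3 - C
11*((-23 + p(I))*(16 - 16)) = 11*((-23 + (3 - 1*(-4/3)))*(16 - 16)) = 11*((-23 + (3 + 4/3))*0) = 11*((-23 + 13/3)*0) = 11*(-56/3*0) = 11*0 = 0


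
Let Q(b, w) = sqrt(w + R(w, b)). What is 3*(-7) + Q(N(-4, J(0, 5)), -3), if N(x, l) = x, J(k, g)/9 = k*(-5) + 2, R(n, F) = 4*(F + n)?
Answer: -21 + I*sqrt(31) ≈ -21.0 + 5.5678*I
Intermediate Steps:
R(n, F) = 4*F + 4*n
J(k, g) = 18 - 45*k (J(k, g) = 9*(k*(-5) + 2) = 9*(-5*k + 2) = 9*(2 - 5*k) = 18 - 45*k)
Q(b, w) = sqrt(4*b + 5*w) (Q(b, w) = sqrt(w + (4*b + 4*w)) = sqrt(4*b + 5*w))
3*(-7) + Q(N(-4, J(0, 5)), -3) = 3*(-7) + sqrt(4*(-4) + 5*(-3)) = -21 + sqrt(-16 - 15) = -21 + sqrt(-31) = -21 + I*sqrt(31)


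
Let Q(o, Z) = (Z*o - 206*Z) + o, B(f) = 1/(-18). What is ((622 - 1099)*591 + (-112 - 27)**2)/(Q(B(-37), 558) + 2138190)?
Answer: -4726548/36417797 ≈ -0.12979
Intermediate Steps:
B(f) = -1/18
Q(o, Z) = o - 206*Z + Z*o (Q(o, Z) = (-206*Z + Z*o) + o = o - 206*Z + Z*o)
((622 - 1099)*591 + (-112 - 27)**2)/(Q(B(-37), 558) + 2138190) = ((622 - 1099)*591 + (-112 - 27)**2)/((-1/18 - 206*558 + 558*(-1/18)) + 2138190) = (-477*591 + (-139)**2)/((-1/18 - 114948 - 31) + 2138190) = (-281907 + 19321)/(-2069623/18 + 2138190) = -262586/36417797/18 = -262586*18/36417797 = -4726548/36417797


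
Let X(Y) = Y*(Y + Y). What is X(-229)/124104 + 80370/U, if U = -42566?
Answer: -1377457817/1320652716 ≈ -1.0430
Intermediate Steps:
X(Y) = 2*Y² (X(Y) = Y*(2*Y) = 2*Y²)
X(-229)/124104 + 80370/U = (2*(-229)²)/124104 + 80370/(-42566) = (2*52441)*(1/124104) + 80370*(-1/42566) = 104882*(1/124104) - 40185/21283 = 52441/62052 - 40185/21283 = -1377457817/1320652716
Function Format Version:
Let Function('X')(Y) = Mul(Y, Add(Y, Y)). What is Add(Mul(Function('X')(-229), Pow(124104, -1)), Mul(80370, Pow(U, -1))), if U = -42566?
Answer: Rational(-1377457817, 1320652716) ≈ -1.0430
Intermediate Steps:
Function('X')(Y) = Mul(2, Pow(Y, 2)) (Function('X')(Y) = Mul(Y, Mul(2, Y)) = Mul(2, Pow(Y, 2)))
Add(Mul(Function('X')(-229), Pow(124104, -1)), Mul(80370, Pow(U, -1))) = Add(Mul(Mul(2, Pow(-229, 2)), Pow(124104, -1)), Mul(80370, Pow(-42566, -1))) = Add(Mul(Mul(2, 52441), Rational(1, 124104)), Mul(80370, Rational(-1, 42566))) = Add(Mul(104882, Rational(1, 124104)), Rational(-40185, 21283)) = Add(Rational(52441, 62052), Rational(-40185, 21283)) = Rational(-1377457817, 1320652716)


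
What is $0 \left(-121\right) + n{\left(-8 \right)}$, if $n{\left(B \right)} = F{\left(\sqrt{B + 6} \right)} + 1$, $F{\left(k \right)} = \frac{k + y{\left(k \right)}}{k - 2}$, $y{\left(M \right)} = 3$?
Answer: $\frac{- i + 2 \sqrt{2}}{\sqrt{2} + 2 i} \approx 0.33333 - 1.1785 i$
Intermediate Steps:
$F{\left(k \right)} = \frac{3 + k}{-2 + k}$ ($F{\left(k \right)} = \frac{k + 3}{k - 2} = \frac{3 + k}{-2 + k}$)
$n{\left(B \right)} = 1 + \frac{3 + \sqrt{6 + B}}{-2 + \sqrt{6 + B}}$ ($n{\left(B \right)} = \frac{3 + \sqrt{B + 6}}{-2 + \sqrt{B + 6}} + 1 = \frac{3 + \sqrt{6 + B}}{-2 + \sqrt{6 + B}} + 1 = 1 + \frac{3 + \sqrt{6 + B}}{-2 + \sqrt{6 + B}}$)
$0 \left(-121\right) + n{\left(-8 \right)} = 0 \left(-121\right) + \frac{1 + 2 \sqrt{6 - 8}}{-2 + \sqrt{6 - 8}} = 0 + \frac{1 + 2 \sqrt{-2}}{-2 + \sqrt{-2}} = 0 + \frac{1 + 2 i \sqrt{2}}{-2 + i \sqrt{2}} = \frac{1 + 2 i \sqrt{2}}{-2 + i \sqrt{2}}$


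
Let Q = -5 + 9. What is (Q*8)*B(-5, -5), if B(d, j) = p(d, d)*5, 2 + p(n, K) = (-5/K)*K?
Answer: -1120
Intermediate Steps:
p(n, K) = -7 (p(n, K) = -2 + (-5/K)*K = -2 - 5 = -7)
Q = 4
B(d, j) = -35 (B(d, j) = -7*5 = -35)
(Q*8)*B(-5, -5) = (4*8)*(-35) = 32*(-35) = -1120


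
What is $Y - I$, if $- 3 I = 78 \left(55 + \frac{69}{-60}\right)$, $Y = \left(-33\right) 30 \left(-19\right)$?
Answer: $\frac{202101}{10} \approx 20210.0$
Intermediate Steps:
$Y = 18810$ ($Y = \left(-990\right) \left(-19\right) = 18810$)
$I = - \frac{14001}{10}$ ($I = - \frac{78 \left(55 + \frac{69}{-60}\right)}{3} = - \frac{78 \left(55 + 69 \left(- \frac{1}{60}\right)\right)}{3} = - \frac{78 \left(55 - \frac{23}{20}\right)}{3} = - \frac{78 \cdot \frac{1077}{20}}{3} = \left(- \frac{1}{3}\right) \frac{42003}{10} = - \frac{14001}{10} \approx -1400.1$)
$Y - I = 18810 - - \frac{14001}{10} = 18810 + \frac{14001}{10} = \frac{202101}{10}$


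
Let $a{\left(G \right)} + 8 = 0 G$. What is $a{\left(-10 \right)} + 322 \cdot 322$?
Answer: $103676$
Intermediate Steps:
$a{\left(G \right)} = -8$ ($a{\left(G \right)} = -8 + 0 G = -8 + 0 = -8$)
$a{\left(-10 \right)} + 322 \cdot 322 = -8 + 322 \cdot 322 = -8 + 103684 = 103676$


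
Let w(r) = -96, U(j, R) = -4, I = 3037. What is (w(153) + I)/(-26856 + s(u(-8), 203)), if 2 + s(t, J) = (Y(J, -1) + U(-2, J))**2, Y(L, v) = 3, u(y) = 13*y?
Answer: -2941/26857 ≈ -0.10951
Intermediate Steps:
s(t, J) = -1 (s(t, J) = -2 + (3 - 4)**2 = -2 + (-1)**2 = -2 + 1 = -1)
(w(153) + I)/(-26856 + s(u(-8), 203)) = (-96 + 3037)/(-26856 - 1) = 2941/(-26857) = 2941*(-1/26857) = -2941/26857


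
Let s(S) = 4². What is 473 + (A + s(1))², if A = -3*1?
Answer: 642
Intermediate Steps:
s(S) = 16
A = -3
473 + (A + s(1))² = 473 + (-3 + 16)² = 473 + 13² = 473 + 169 = 642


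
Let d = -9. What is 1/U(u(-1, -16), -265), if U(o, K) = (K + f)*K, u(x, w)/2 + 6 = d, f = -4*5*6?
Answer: 1/102025 ≈ 9.8015e-6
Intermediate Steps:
f = -120 (f = -20*6 = -120)
u(x, w) = -30 (u(x, w) = -12 + 2*(-9) = -12 - 18 = -30)
U(o, K) = K*(-120 + K) (U(o, K) = (K - 120)*K = (-120 + K)*K = K*(-120 + K))
1/U(u(-1, -16), -265) = 1/(-265*(-120 - 265)) = 1/(-265*(-385)) = 1/102025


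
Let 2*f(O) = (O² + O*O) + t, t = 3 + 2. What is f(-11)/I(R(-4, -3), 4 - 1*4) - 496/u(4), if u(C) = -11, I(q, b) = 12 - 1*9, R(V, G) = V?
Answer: 5693/66 ≈ 86.258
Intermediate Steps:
t = 5
I(q, b) = 3 (I(q, b) = 12 - 9 = 3)
f(O) = 5/2 + O² (f(O) = ((O² + O*O) + 5)/2 = ((O² + O²) + 5)/2 = (2*O² + 5)/2 = (5 + 2*O²)/2 = 5/2 + O²)
f(-11)/I(R(-4, -3), 4 - 1*4) - 496/u(4) = (5/2 + (-11)²)/3 - 496/(-11) = (5/2 + 121)*(⅓) - 496*(-1/11) = (247/2)*(⅓) + 496/11 = 247/6 + 496/11 = 5693/66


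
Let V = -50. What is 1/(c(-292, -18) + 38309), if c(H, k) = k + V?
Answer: 1/38241 ≈ 2.6150e-5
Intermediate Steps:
c(H, k) = -50 + k (c(H, k) = k - 50 = -50 + k)
1/(c(-292, -18) + 38309) = 1/((-50 - 18) + 38309) = 1/(-68 + 38309) = 1/38241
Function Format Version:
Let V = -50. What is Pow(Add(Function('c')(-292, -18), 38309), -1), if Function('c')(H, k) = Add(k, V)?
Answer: Rational(1, 38241) ≈ 2.6150e-5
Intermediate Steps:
Function('c')(H, k) = Add(-50, k) (Function('c')(H, k) = Add(k, -50) = Add(-50, k))
Pow(Add(Function('c')(-292, -18), 38309), -1) = Pow(Add(Add(-50, -18), 38309), -1) = Pow(Add(-68, 38309), -1) = Pow(38241, -1) = Rational(1, 38241)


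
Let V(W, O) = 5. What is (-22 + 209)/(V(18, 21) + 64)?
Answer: 187/69 ≈ 2.7101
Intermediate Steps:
(-22 + 209)/(V(18, 21) + 64) = (-22 + 209)/(5 + 64) = 187/69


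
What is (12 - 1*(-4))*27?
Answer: 432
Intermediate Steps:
(12 - 1*(-4))*27 = (12 + 4)*27 = 16*27 = 432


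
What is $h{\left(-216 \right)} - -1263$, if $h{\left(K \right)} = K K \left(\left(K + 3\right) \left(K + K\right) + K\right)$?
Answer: $4283022063$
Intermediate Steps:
$h{\left(K \right)} = K^{2} \left(K + 2 K \left(3 + K\right)\right)$ ($h{\left(K \right)} = K^{2} \left(\left(3 + K\right) 2 K + K\right) = K^{2} \left(2 K \left(3 + K\right) + K\right) = K^{2} \left(K + 2 K \left(3 + K\right)\right)$)
$h{\left(-216 \right)} - -1263 = \left(-216\right)^{3} \left(7 + 2 \left(-216\right)\right) - -1263 = - 10077696 \left(7 - 432\right) + 1263 = \left(-10077696\right) \left(-425\right) + 1263 = 4283020800 + 1263 = 4283022063$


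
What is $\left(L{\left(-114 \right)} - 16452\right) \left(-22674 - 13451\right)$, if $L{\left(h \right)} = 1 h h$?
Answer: $124848000$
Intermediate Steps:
$L{\left(h \right)} = h^{2}$ ($L{\left(h \right)} = h h = h^{2}$)
$\left(L{\left(-114 \right)} - 16452\right) \left(-22674 - 13451\right) = \left(\left(-114\right)^{2} - 16452\right) \left(-22674 - 13451\right) = \left(12996 - 16452\right) \left(-36125\right) = \left(-3456\right) \left(-36125\right) = 124848000$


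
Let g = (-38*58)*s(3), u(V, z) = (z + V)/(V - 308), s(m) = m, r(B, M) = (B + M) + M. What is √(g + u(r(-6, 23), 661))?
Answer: I*√118772039/134 ≈ 81.33*I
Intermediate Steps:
r(B, M) = B + 2*M
u(V, z) = (V + z)/(-308 + V)
g = -6612 (g = -38*58*3 = -2204*3 = -6612)
√(g + u(r(-6, 23), 661)) = √(-6612 + ((-6 + 2*23) + 661)/(-308 + (-6 + 2*23))) = √(-6612 + ((-6 + 46) + 661)/(-308 + (-6 + 46))) = √(-6612 + (40 + 661)/(-308 + 40)) = √(-6612 + 701/(-268)) = √(-6612 - 1/268*701) = √(-6612 - 701/268) = √(-1772717/268) = I*√118772039/134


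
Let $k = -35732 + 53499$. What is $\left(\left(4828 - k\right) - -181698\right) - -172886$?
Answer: $341645$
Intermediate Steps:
$k = 17767$
$\left(\left(4828 - k\right) - -181698\right) - -172886 = \left(\left(4828 - 17767\right) - -181698\right) - -172886 = \left(\left(4828 - 17767\right) + 181698\right) + 172886 = \left(-12939 + 181698\right) + 172886 = 168759 + 172886 = 341645$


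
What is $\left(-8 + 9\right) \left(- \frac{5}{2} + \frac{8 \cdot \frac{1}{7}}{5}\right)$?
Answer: $- \frac{159}{70} \approx -2.2714$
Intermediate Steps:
$\left(-8 + 9\right) \left(- \frac{5}{2} + \frac{8 \cdot \frac{1}{7}}{5}\right) = 1 \left(\left(-5\right) \frac{1}{2} + 8 \cdot \frac{1}{7} \cdot \frac{1}{5}\right) = 1 \left(- \frac{5}{2} + \frac{8}{7} \cdot \frac{1}{5}\right) = 1 \left(- \frac{5}{2} + \frac{8}{35}\right) = 1 \left(- \frac{159}{70}\right) = - \frac{159}{70}$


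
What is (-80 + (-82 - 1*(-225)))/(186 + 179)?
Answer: 63/365 ≈ 0.17260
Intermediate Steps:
(-80 + (-82 - 1*(-225)))/(186 + 179) = (-80 + (-82 + 225))/365 = (-80 + 143)*(1/365) = 63*(1/365) = 63/365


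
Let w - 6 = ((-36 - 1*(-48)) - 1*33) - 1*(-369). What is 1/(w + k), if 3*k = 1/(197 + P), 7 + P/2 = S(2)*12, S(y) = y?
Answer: 693/245323 ≈ 0.0028248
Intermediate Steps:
P = 34 (P = -14 + 2*(2*12) = -14 + 2*24 = -14 + 48 = 34)
w = 354 (w = 6 + (((-36 - 1*(-48)) - 1*33) - 1*(-369)) = 6 + (((-36 + 48) - 33) + 369) = 6 + ((12 - 33) + 369) = 6 + (-21 + 369) = 6 + 348 = 354)
k = 1/693 (k = 1/(3*(197 + 34)) = (⅓)/231 = (⅓)*(1/231) = 1/693 ≈ 0.0014430)
1/(w + k) = 1/(354 + 1/693) = 1/(245323/693) = 693/245323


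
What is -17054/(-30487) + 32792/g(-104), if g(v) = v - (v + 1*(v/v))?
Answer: -999712650/30487 ≈ -32791.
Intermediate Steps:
g(v) = -1 (g(v) = v - (v + 1*1) = v - (v + 1) = v - (1 + v) = v + (-1 - v) = -1)
-17054/(-30487) + 32792/g(-104) = -17054/(-30487) + 32792/(-1) = -17054*(-1/30487) + 32792*(-1) = 17054/30487 - 32792 = -999712650/30487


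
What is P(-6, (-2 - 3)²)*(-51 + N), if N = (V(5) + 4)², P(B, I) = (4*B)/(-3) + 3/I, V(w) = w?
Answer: 1218/5 ≈ 243.60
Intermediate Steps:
P(B, I) = 3/I - 4*B/3 (P(B, I) = (4*B)*(-⅓) + 3/I = -4*B/3 + 3/I = 3/I - 4*B/3)
N = 81 (N = (5 + 4)² = 9² = 81)
P(-6, (-2 - 3)²)*(-51 + N) = (3/((-2 - 3)²) - 4/3*(-6))*(-51 + 81) = (3/((-5)²) + 8)*30 = (3/25 + 8)*30 = (203/25)*30 = 1218/5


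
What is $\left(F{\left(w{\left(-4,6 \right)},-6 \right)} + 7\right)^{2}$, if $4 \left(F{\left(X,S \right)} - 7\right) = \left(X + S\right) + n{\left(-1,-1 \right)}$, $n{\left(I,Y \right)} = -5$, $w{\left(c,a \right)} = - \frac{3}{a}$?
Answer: $\frac{7921}{64} \approx 123.77$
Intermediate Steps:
$F{\left(X,S \right)} = \frac{23}{4} + \frac{S}{4} + \frac{X}{4}$ ($F{\left(X,S \right)} = 7 + \frac{\left(X + S\right) - 5}{4} = 7 + \frac{\left(S + X\right) - 5}{4} = 7 + \frac{-5 + S + X}{4} = 7 + \left(- \frac{5}{4} + \frac{S}{4} + \frac{X}{4}\right) = \frac{23}{4} + \frac{S}{4} + \frac{X}{4}$)
$\left(F{\left(w{\left(-4,6 \right)},-6 \right)} + 7\right)^{2} = \left(\left(\frac{23}{4} + \frac{1}{4} \left(-6\right) + \frac{\left(-3\right) \frac{1}{6}}{4}\right) + 7\right)^{2} = \left(\left(\frac{23}{4} - \frac{3}{2} + \frac{\left(-3\right) \frac{1}{6}}{4}\right) + 7\right)^{2} = \left(\left(\frac{23}{4} - \frac{3}{2} + \frac{1}{4} \left(- \frac{1}{2}\right)\right) + 7\right)^{2} = \left(\left(\frac{23}{4} - \frac{3}{2} - \frac{1}{8}\right) + 7\right)^{2} = \left(\frac{33}{8} + 7\right)^{2} = \left(\frac{89}{8}\right)^{2} = \frac{7921}{64}$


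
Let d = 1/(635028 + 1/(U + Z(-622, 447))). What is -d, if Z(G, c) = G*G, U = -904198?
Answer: -517314/328508874791 ≈ -1.5747e-6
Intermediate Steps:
Z(G, c) = G²
d = 517314/328508874791 (d = 1/(635028 + 1/(-904198 + (-622)²)) = 1/(635028 + 1/(-904198 + 386884)) = 1/(635028 + 1/(-517314)) = 1/(635028 - 1/517314) = 1/(328508874791/517314) = 517314/328508874791 ≈ 1.5747e-6)
-d = -1*517314/328508874791 = -517314/328508874791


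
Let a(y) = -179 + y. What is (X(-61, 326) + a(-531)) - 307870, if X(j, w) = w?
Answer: -308254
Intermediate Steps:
(X(-61, 326) + a(-531)) - 307870 = (326 + (-179 - 531)) - 307870 = (326 - 710) - 307870 = -384 - 307870 = -308254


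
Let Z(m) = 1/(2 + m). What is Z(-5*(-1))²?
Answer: 1/49 ≈ 0.020408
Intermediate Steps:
Z(-5*(-1))² = (1/(2 - 5*(-1)))² = (1/(2 + 5))² = (1/7)² = (⅐)² = 1/49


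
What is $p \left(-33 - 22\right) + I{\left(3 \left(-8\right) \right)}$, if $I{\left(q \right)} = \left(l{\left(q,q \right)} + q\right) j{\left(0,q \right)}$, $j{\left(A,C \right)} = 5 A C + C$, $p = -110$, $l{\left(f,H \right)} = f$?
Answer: $7202$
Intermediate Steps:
$j{\left(A,C \right)} = C + 5 A C$ ($j{\left(A,C \right)} = 5 A C + C = C + 5 A C$)
$I{\left(q \right)} = 2 q^{2}$ ($I{\left(q \right)} = \left(q + q\right) q \left(1 + 5 \cdot 0\right) = 2 q q \left(1 + 0\right) = 2 q q 1 = 2 q q = 2 q^{2}$)
$p \left(-33 - 22\right) + I{\left(3 \left(-8\right) \right)} = - 110 \left(-33 - 22\right) + 2 \left(3 \left(-8\right)\right)^{2} = \left(-110\right) \left(-55\right) + 2 \left(-24\right)^{2} = 6050 + 2 \cdot 576 = 6050 + 1152 = 7202$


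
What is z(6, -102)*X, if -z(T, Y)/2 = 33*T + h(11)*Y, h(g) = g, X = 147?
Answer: 271656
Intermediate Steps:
z(T, Y) = -66*T - 22*Y (z(T, Y) = -2*(33*T + 11*Y) = -2*(11*Y + 33*T) = -66*T - 22*Y)
z(6, -102)*X = (-66*6 - 22*(-102))*147 = (-396 + 2244)*147 = 1848*147 = 271656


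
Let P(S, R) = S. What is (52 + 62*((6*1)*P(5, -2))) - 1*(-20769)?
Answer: 22681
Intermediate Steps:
(52 + 62*((6*1)*P(5, -2))) - 1*(-20769) = (52 + 62*((6*1)*5)) - 1*(-20769) = (52 + 62*(6*5)) + 20769 = (52 + 62*30) + 20769 = (52 + 1860) + 20769 = 1912 + 20769 = 22681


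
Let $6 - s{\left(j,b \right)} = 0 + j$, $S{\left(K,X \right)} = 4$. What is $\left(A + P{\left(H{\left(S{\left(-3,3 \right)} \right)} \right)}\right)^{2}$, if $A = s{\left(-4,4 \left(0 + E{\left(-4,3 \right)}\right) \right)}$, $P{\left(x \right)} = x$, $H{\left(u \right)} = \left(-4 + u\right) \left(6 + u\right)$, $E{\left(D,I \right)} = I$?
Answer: $100$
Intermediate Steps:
$s{\left(j,b \right)} = 6 - j$ ($s{\left(j,b \right)} = 6 - \left(0 + j\right) = 6 - j$)
$A = 10$ ($A = 6 - -4 = 6 + 4 = 10$)
$\left(A + P{\left(H{\left(S{\left(-3,3 \right)} \right)} \right)}\right)^{2} = \left(10 + \left(-24 + 4^{2} + 2 \cdot 4\right)\right)^{2} = \left(10 + \left(-24 + 16 + 8\right)\right)^{2} = \left(10 + 0\right)^{2} = 10^{2} = 100$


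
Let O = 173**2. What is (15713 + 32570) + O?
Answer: 78212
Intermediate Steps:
O = 29929
(15713 + 32570) + O = (15713 + 32570) + 29929 = 48283 + 29929 = 78212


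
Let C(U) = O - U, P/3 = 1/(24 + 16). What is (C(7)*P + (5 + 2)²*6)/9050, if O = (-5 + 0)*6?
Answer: 11649/362000 ≈ 0.032180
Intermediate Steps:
P = 3/40 (P = 3/(24 + 16) = 3/40 ≈ 0.075000)
O = -30 (O = -5*6 = -30)
C(U) = -30 - U
(C(7)*P + (5 + 2)²*6)/9050 = ((-30 - 1*7)*(3/40) + (5 + 2)²*6)/9050 = ((-30 - 7)*(3/40) + 7²*6)*(1/9050) = (-37*3/40 + 49*6)*(1/9050) = (-111/40 + 294)*(1/9050) = (11649/40)*(1/9050) = 11649/362000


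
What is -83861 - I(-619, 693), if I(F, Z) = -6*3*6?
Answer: -83753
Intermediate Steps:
I(F, Z) = -108 (I(F, Z) = -18*6 = -108)
-83861 - I(-619, 693) = -83861 - 1*(-108) = -83861 + 108 = -83753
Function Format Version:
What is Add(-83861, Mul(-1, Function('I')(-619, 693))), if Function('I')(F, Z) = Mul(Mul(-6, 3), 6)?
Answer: -83753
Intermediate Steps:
Function('I')(F, Z) = -108 (Function('I')(F, Z) = Mul(-18, 6) = -108)
Add(-83861, Mul(-1, Function('I')(-619, 693))) = Add(-83861, Mul(-1, -108)) = Add(-83861, 108) = -83753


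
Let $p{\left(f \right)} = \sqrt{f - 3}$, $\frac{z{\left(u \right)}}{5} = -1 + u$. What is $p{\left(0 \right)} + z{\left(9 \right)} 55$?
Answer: $2200 + i \sqrt{3} \approx 2200.0 + 1.732 i$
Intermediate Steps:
$z{\left(u \right)} = -5 + 5 u$ ($z{\left(u \right)} = 5 \left(-1 + u\right) = -5 + 5 u$)
$p{\left(f \right)} = \sqrt{-3 + f}$
$p{\left(0 \right)} + z{\left(9 \right)} 55 = \sqrt{-3 + 0} + \left(-5 + 5 \cdot 9\right) 55 = \sqrt{-3} + \left(-5 + 45\right) 55 = i \sqrt{3} + 40 \cdot 55 = i \sqrt{3} + 2200 = 2200 + i \sqrt{3}$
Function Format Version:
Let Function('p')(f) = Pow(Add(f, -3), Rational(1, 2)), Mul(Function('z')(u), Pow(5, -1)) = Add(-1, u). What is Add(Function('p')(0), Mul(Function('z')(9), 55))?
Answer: Add(2200, Mul(I, Pow(3, Rational(1, 2)))) ≈ Add(2200.0, Mul(1.7320, I))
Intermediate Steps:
Function('z')(u) = Add(-5, Mul(5, u)) (Function('z')(u) = Mul(5, Add(-1, u)) = Add(-5, Mul(5, u)))
Function('p')(f) = Pow(Add(-3, f), Rational(1, 2))
Add(Function('p')(0), Mul(Function('z')(9), 55)) = Add(Pow(Add(-3, 0), Rational(1, 2)), Mul(Add(-5, Mul(5, 9)), 55)) = Add(Pow(-3, Rational(1, 2)), Mul(Add(-5, 45), 55)) = Add(Mul(I, Pow(3, Rational(1, 2))), Mul(40, 55)) = Add(Mul(I, Pow(3, Rational(1, 2))), 2200) = Add(2200, Mul(I, Pow(3, Rational(1, 2))))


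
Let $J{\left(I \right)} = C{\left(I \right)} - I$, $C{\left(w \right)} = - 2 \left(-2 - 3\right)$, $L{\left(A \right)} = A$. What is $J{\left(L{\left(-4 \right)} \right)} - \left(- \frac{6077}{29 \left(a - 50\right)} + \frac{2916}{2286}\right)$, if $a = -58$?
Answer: $\frac{4289533}{397764} \approx 10.784$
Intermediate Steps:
$C{\left(w \right)} = 10$ ($C{\left(w \right)} = \left(-2\right) \left(-5\right) = 10$)
$J{\left(I \right)} = 10 - I$
$J{\left(L{\left(-4 \right)} \right)} - \left(- \frac{6077}{29 \left(a - 50\right)} + \frac{2916}{2286}\right) = \left(10 - -4\right) - \left(- \frac{6077}{29 \left(-58 - 50\right)} + \frac{2916}{2286}\right) = \left(10 + 4\right) - \left(- \frac{6077}{29 \left(-108\right)} + 2916 \cdot \frac{1}{2286}\right) = 14 - \left(- \frac{6077}{-3132} + \frac{162}{127}\right) = 14 - \left(\left(-6077\right) \left(- \frac{1}{3132}\right) + \frac{162}{127}\right) = 14 - \left(\frac{6077}{3132} + \frac{162}{127}\right) = 14 - \frac{1279163}{397764} = \frac{4289533}{397764}$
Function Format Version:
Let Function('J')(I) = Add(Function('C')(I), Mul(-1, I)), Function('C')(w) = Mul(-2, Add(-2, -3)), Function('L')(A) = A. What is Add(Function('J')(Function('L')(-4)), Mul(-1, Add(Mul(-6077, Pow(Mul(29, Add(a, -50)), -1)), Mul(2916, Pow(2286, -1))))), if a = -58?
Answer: Rational(4289533, 397764) ≈ 10.784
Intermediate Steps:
Function('C')(w) = 10 (Function('C')(w) = Mul(-2, -5) = 10)
Function('J')(I) = Add(10, Mul(-1, I))
Add(Function('J')(Function('L')(-4)), Mul(-1, Add(Mul(-6077, Pow(Mul(29, Add(a, -50)), -1)), Mul(2916, Pow(2286, -1))))) = Add(Add(10, Mul(-1, -4)), Mul(-1, Add(Mul(-6077, Pow(Mul(29, Add(-58, -50)), -1)), Mul(2916, Pow(2286, -1))))) = Add(Add(10, 4), Mul(-1, Add(Mul(-6077, Pow(Mul(29, -108), -1)), Mul(2916, Rational(1, 2286))))) = Add(14, Mul(-1, Add(Mul(-6077, Pow(-3132, -1)), Rational(162, 127)))) = Add(14, Mul(-1, Add(Mul(-6077, Rational(-1, 3132)), Rational(162, 127)))) = Add(14, Mul(-1, Add(Rational(6077, 3132), Rational(162, 127)))) = Add(14, Mul(-1, Rational(1279163, 397764))) = Add(14, Rational(-1279163, 397764)) = Rational(4289533, 397764)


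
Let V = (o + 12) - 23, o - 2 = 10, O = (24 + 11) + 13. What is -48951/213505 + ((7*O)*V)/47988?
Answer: -189776909/853806495 ≈ -0.22227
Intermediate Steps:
O = 48 (O = 35 + 13 = 48)
o = 12 (o = 2 + 10 = 12)
V = 1 (V = (12 + 12) - 23 = 24 - 23 = 1)
-48951/213505 + ((7*O)*V)/47988 = -48951/213505 + ((7*48)*1)/47988 = -48951*1/213505 + (336*1)*(1/47988) = -48951/213505 + 336*(1/47988) = -48951/213505 + 28/3999 = -189776909/853806495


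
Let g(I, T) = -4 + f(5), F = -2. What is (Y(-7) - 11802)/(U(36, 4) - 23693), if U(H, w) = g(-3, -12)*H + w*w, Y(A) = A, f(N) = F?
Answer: 11809/23893 ≈ 0.49425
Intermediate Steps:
f(N) = -2
g(I, T) = -6 (g(I, T) = -4 - 2 = -6)
U(H, w) = w² - 6*H (U(H, w) = -6*H + w*w = -6*H + w² = w² - 6*H)
(Y(-7) - 11802)/(U(36, 4) - 23693) = (-7 - 11802)/((4² - 6*36) - 23693) = -11809/((16 - 216) - 23693) = -11809/(-200 - 23693) = -11809/(-23893) = -11809*(-1/23893) = 11809/23893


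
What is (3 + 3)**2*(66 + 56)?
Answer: 4392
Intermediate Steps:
(3 + 3)**2*(66 + 56) = 6**2*122 = 36*122 = 4392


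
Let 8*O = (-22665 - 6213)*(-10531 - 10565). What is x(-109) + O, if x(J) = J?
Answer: 76151177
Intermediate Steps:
O = 76151286 (O = ((-22665 - 6213)*(-10531 - 10565))/8 = (-28878*(-21096))/8 = (⅛)*609210288 = 76151286)
x(-109) + O = -109 + 76151286 = 76151177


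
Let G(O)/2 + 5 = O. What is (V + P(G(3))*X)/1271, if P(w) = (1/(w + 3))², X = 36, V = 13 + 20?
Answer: 69/1271 ≈ 0.054288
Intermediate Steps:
G(O) = -10 + 2*O
V = 33
P(w) = (3 + w)⁻² (P(w) = (1/(3 + w))² = (3 + w)⁻²)
(V + P(G(3))*X)/1271 = (33 + 36/(3 + (-10 + 2*3))²)/1271 = (33 + 36/(3 + (-10 + 6))²)*(1/1271) = (33 + 36/(3 - 4)²)*(1/1271) = (33 + 36/(-1)²)*(1/1271) = (33 + 1*36)*(1/1271) = (33 + 36)*(1/1271) = 69*(1/1271) = 69/1271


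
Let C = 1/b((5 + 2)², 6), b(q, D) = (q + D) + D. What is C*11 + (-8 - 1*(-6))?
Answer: -111/61 ≈ -1.8197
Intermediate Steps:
b(q, D) = q + 2*D (b(q, D) = (D + q) + D = q + 2*D)
C = 1/61 (C = 1/((5 + 2)² + 2*6) = 1/(7² + 12) = 1/(49 + 12) = 1/61 ≈ 0.016393)
C*11 + (-8 - 1*(-6)) = (1/61)*11 + (-8 - 1*(-6)) = 11/61 + (-8 + 6) = 11/61 - 2 = -111/61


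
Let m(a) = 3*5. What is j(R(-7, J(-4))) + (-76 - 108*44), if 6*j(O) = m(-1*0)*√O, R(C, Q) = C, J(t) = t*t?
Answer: -4828 + 5*I*√7/2 ≈ -4828.0 + 6.6144*I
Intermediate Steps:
J(t) = t²
m(a) = 15
j(O) = 5*√O/2 (j(O) = (15*√O)/6 = 5*√O/2)
j(R(-7, J(-4))) + (-76 - 108*44) = 5*√(-7)/2 + (-76 - 108*44) = 5*(I*√7)/2 + (-76 - 4752) = 5*I*√7/2 - 4828 = -4828 + 5*I*√7/2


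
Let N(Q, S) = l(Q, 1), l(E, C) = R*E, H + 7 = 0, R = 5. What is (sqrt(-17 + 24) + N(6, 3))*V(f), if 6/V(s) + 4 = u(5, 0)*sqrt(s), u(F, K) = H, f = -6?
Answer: -72/31 - 12*sqrt(7)/155 + 21*I*sqrt(42)/155 + 126*I*sqrt(6)/31 ≈ -2.5274 + 10.834*I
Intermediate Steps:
H = -7 (H = -7 + 0 = -7)
u(F, K) = -7
l(E, C) = 5*E
N(Q, S) = 5*Q
V(s) = 6/(-4 - 7*sqrt(s))
(sqrt(-17 + 24) + N(6, 3))*V(f) = (sqrt(-17 + 24) + 5*6)*(6/(-4 - 7*I*sqrt(6))) = (sqrt(7) + 30)*(6/(-4 - 7*I*sqrt(6))) = (30 + sqrt(7))*(6/(-4 - 7*I*sqrt(6))) = 6*(30 + sqrt(7))/(-4 - 7*I*sqrt(6))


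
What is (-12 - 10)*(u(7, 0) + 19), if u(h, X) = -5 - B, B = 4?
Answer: -220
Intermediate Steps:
u(h, X) = -9 (u(h, X) = -5 - 1*4 = -5 - 4 = -9)
(-12 - 10)*(u(7, 0) + 19) = (-12 - 10)*(-9 + 19) = -22*10 = -220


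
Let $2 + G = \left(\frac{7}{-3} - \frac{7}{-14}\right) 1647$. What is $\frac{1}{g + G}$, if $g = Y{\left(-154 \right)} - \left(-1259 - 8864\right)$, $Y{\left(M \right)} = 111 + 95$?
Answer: $\frac{2}{14615} \approx 0.00013685$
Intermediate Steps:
$G = - \frac{6043}{2}$ ($G = -2 + \left(\frac{7}{-3} - \frac{7}{-14}\right) 1647 = -2 + \left(7 \left(- \frac{1}{3}\right) - - \frac{1}{2}\right) 1647 = -2 + \left(- \frac{7}{3} + \frac{1}{2}\right) 1647 = -2 - \frac{6039}{2} = - \frac{6043}{2} \approx -3021.5$)
$Y{\left(M \right)} = 206$
$g = 10329$ ($g = 206 - \left(-1259 - 8864\right) = 206 - -10123 = 206 + 10123 = 10329$)
$\frac{1}{g + G} = \frac{1}{10329 - \frac{6043}{2}} = \frac{1}{\frac{14615}{2}} = \frac{2}{14615}$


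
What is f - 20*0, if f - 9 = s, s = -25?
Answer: -16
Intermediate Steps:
f = -16 (f = 9 - 25 = -16)
f - 20*0 = -16 - 20*0 = -16 + 0 = -16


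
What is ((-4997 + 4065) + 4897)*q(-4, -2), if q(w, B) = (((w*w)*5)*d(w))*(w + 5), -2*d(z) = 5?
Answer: -793000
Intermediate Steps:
d(z) = -5/2 (d(z) = -1/2*5 = -5/2)
q(w, B) = -25*w**2*(5 + w)/2 (q(w, B) = (((w*w)*5)*(-5/2))*(w + 5) = ((w**2*5)*(-5/2))*(5 + w) = ((5*w**2)*(-5/2))*(5 + w) = (-25*w**2/2)*(5 + w) = -25*w**2*(5 + w)/2)
((-4997 + 4065) + 4897)*q(-4, -2) = ((-4997 + 4065) + 4897)*((25/2)*(-4)**2*(-5 - 1*(-4))) = (-932 + 4897)*((25/2)*16*(-5 + 4)) = 3965*((25/2)*16*(-1)) = 3965*(-200) = -793000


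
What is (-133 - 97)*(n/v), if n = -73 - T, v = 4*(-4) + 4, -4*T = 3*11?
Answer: -29785/24 ≈ -1241.0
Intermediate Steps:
T = -33/4 (T = -3*11/4 = -1/4*33 = -33/4 ≈ -8.2500)
v = -12 (v = -16 + 4 = -12)
n = -259/4 (n = -73 - 1*(-33/4) = -73 + 33/4 = -259/4 ≈ -64.750)
(-133 - 97)*(n/v) = (-133 - 97)*(-259/4/(-12)) = -(-29785)*(-1)/(2*12) = -230*259/48 = -29785/24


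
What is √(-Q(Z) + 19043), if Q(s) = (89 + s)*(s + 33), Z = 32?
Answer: 9*√138 ≈ 105.73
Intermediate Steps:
Q(s) = (33 + s)*(89 + s) (Q(s) = (89 + s)*(33 + s) = (33 + s)*(89 + s))
√(-Q(Z) + 19043) = √(-(2937 + 32² + 122*32) + 19043) = √(-(2937 + 1024 + 3904) + 19043) = √(-1*7865 + 19043) = √(-7865 + 19043) = √11178 = 9*√138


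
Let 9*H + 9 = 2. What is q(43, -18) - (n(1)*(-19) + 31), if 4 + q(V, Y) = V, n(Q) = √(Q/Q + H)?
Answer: 8 + 19*√2/3 ≈ 16.957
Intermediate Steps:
H = -7/9 (H = -1 + (⅑)*2 = -1 + 2/9 = -7/9 ≈ -0.77778)
n(Q) = √2/3 (n(Q) = √(Q/Q - 7/9) = √(1 - 7/9) = √(2/9) = √2/3)
q(V, Y) = -4 + V
q(43, -18) - (n(1)*(-19) + 31) = (-4 + 43) - ((√2/3)*(-19) + 31) = 39 - (-19*√2/3 + 31) = 39 - (31 - 19*√2/3) = 39 + (-31 + 19*√2/3) = 8 + 19*√2/3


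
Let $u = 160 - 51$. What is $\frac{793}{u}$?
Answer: $\frac{793}{109} \approx 7.2752$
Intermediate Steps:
$u = 109$ ($u = 160 - 51 = 109$)
$\frac{793}{u} = \frac{793}{109}$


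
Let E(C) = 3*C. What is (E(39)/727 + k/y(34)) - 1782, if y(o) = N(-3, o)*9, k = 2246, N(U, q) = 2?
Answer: -10842152/6543 ≈ -1657.1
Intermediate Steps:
y(o) = 18 (y(o) = 2*9 = 18)
(E(39)/727 + k/y(34)) - 1782 = ((3*39)/727 + 2246/18) - 1782 = (117*(1/727) + 2246*(1/18)) - 1782 = (117/727 + 1123/9) - 1782 = 817474/6543 - 1782 = -10842152/6543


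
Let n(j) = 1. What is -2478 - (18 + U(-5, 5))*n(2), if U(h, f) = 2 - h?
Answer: -2503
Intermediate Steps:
-2478 - (18 + U(-5, 5))*n(2) = -2478 - (18 + (2 - 1*(-5))) = -2478 - (18 + (2 + 5)) = -2478 - (18 + 7) = -2478 - 25 = -2503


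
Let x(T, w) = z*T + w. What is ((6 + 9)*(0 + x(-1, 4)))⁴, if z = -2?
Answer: 65610000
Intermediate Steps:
x(T, w) = w - 2*T (x(T, w) = -2*T + w = w - 2*T)
((6 + 9)*(0 + x(-1, 4)))⁴ = ((6 + 9)*(0 + (4 - 2*(-1))))⁴ = (15*(0 + (4 + 2)))⁴ = (15*(0 + 6))⁴ = (15*6)⁴ = 90⁴ = 65610000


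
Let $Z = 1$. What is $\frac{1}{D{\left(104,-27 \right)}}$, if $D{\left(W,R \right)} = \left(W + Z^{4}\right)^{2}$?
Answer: $\frac{1}{11025} \approx 9.0703 \cdot 10^{-5}$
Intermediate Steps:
$D{\left(W,R \right)} = \left(1 + W\right)^{2}$ ($D{\left(W,R \right)} = \left(W + 1^{4}\right)^{2} = \left(W + 1\right)^{2} = \left(1 + W\right)^{2}$)
$\frac{1}{D{\left(104,-27 \right)}} = \frac{1}{\left(1 + 104\right)^{2}} = \frac{1}{105^{2}} = \frac{1}{11025}$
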